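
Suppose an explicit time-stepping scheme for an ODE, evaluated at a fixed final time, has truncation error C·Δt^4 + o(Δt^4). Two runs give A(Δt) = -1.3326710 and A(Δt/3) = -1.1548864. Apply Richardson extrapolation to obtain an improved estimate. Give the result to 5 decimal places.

-1.15266

Extrapolated value = (81·A(Δt/3) − A(Δt)) / (81 − 1)
= (81·(-1.1548864) − (-1.3326710)) / 80
= -92.2131274 / 80 = -1.1526641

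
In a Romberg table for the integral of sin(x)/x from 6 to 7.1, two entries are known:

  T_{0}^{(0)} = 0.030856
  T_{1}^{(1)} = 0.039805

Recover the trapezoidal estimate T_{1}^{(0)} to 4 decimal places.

0.0376

From T_{1}^{(1)} = (4·T_{1}^{(0)} − T_{0}^{(0)})/3, solve for T_{1}^{(0)}:
4·T_{1}^{(0)} = 3·0.039805 + 0.030856 = 0.150271
T_{1}^{(0)} = 0.037568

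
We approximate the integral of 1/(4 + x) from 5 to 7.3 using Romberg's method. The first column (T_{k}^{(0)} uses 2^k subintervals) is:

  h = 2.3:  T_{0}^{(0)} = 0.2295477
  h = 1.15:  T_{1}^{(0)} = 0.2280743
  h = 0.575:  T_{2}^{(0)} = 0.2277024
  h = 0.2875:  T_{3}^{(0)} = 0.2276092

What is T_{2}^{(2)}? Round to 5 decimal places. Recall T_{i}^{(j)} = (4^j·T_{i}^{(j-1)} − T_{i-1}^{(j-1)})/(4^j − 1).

Richardson extrapolation on the trapezoidal column (denominator 4−1=3):
T_{1}^{(1)} = (4·0.2280743 − 0.2295477) / 3 = 0.2275832
T_{2}^{(1)} = (4·0.2277024 − 0.2280743) / 3 = 0.2275784
T_{2}^{(2)} = 0.2275784 + (0.2275784 − 0.2275832)/15 = 0.2275781

0.22758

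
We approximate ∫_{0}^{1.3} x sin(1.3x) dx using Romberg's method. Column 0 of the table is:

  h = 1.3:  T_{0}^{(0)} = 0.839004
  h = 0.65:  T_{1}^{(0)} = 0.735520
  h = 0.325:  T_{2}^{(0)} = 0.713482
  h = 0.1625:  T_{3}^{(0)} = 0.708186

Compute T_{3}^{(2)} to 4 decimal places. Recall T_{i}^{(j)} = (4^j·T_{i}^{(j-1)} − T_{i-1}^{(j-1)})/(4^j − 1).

T_{2}^{(1)} = 0.713482 + (0.713482 − 0.735520)/3 = 0.706136
T_{3}^{(1)} = (4·0.708186 − 0.713482) / 3 = 0.706421
T_{3}^{(2)} = (16·0.706421 − 0.706136) / 15 = 0.706440

0.7064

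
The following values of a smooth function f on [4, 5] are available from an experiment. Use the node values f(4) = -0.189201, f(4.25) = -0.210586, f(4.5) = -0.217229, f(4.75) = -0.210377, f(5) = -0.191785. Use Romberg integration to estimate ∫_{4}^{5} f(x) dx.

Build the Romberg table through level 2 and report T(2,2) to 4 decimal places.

T(0,0) (trapezoid, 1 panel, h=1.0000): -0.190493
T(1,0) (trapezoid, 2 panels, h=0.5000): -0.203861
T(2,0) (trapezoid, 4 panels, h=0.2500): -0.207171
T(1,1) = -0.203861 + (-0.203861 − (-0.190493))/3 = -0.208317
T(2,1) = -0.207171 + (-0.207171 − (-0.203861))/3 = -0.208274
T(2,2) = -0.208274 + (-0.208274 − (-0.208317))/15 = -0.208271

-0.2083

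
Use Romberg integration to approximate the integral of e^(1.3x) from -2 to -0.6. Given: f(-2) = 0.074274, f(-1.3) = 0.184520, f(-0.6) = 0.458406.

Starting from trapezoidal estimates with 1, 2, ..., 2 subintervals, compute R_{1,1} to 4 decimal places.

0.2965

R_{0,0} (trapezoid, 1 panel, h=1.4000): 0.372876
R_{1,0} (trapezoid, 2 panels, h=0.7000): 0.315602
R_{1,1} = 0.315602 + (0.315602 − 0.372876)/3 = 0.296511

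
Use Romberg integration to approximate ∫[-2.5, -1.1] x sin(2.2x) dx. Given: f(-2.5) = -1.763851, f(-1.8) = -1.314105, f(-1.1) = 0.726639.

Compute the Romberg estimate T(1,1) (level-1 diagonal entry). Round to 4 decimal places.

T(0,0) (trapezoid, 1 panel, h=1.4000): -0.726048
T(1,0) (trapezoid, 2 panels, h=0.7000): -1.282898
T(1,1) = -1.282898 + (-1.282898 − (-0.726048))/3 = -1.468515

-1.4685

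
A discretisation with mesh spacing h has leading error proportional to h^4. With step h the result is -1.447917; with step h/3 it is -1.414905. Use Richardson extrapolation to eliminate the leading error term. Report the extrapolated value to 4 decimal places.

Extrapolated value = (81·A(h/3) − A(h)) / (81 − 1)
= (81·(-1.414905) − (-1.447917)) / 80
= -113.159388 / 80 = -1.414492

-1.4145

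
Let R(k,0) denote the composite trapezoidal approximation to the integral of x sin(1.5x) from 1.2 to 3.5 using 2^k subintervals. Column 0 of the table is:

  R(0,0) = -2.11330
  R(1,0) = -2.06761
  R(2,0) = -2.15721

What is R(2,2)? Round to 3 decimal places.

R(1,1) = (4·(-2.06761) − (-2.11330)) / 3 = -2.05238
R(2,1) = (4·(-2.15721) − (-2.06761)) / 3 = -2.18708
R(2,2) = -2.18708 + (-2.18708 − (-2.05238))/15 = -2.19606

-2.196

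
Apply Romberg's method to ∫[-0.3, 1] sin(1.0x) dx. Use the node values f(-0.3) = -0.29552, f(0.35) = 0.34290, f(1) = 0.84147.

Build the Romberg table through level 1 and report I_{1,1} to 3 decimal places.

0.415

I_{0,0} (trapezoid, 1 panel, h=1.3000): 0.35487
I_{1,0} (trapezoid, 2 panels, h=0.6500): 0.40032
I_{1,1} = 0.40032 + (0.40032 − 0.35487)/3 = 0.41547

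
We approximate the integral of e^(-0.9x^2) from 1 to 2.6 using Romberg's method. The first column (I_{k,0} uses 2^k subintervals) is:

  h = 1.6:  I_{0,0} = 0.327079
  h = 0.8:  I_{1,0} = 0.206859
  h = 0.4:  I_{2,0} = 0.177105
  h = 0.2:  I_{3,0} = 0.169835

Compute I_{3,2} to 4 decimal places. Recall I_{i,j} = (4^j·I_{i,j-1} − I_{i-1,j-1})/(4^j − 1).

Richardson extrapolation on the trapezoidal column (denominator 4−1=3):
I_{2,1} = 0.177105 + (0.177105 − 0.206859)/3 = 0.167187
I_{3,1} = 0.169835 + (0.169835 − 0.177105)/3 = 0.167412
I_{3,2} = 0.167412 + (0.167412 − 0.167187)/15 = 0.167427

0.1674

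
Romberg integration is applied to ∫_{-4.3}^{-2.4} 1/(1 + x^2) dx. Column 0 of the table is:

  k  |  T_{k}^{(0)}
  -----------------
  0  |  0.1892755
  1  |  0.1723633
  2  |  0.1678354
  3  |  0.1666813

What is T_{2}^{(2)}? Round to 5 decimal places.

0.16630

Richardson extrapolation on the trapezoidal column (denominator 4−1=3):
T_{1}^{(1)} = (4·0.1723633 − 0.1892755) / 3 = 0.1667259
T_{2}^{(1)} = (4·0.1678354 − 0.1723633) / 3 = 0.1663261
T_{2}^{(2)} = (16·0.1663261 − 0.1667259) / 15 = 0.1662994
(Column j=1 coincides with Simpson's rule on the same nodes.)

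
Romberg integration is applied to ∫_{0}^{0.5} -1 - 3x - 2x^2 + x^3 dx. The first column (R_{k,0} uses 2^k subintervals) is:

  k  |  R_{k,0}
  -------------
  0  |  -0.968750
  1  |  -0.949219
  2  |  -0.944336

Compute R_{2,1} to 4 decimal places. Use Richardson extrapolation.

Richardson extrapolation on the trapezoidal column (denominator 4−1=3):
R_{2,1} = -0.944336 + (-0.944336 − (-0.949219))/3 = -0.942708
(Column j=1 coincides with Simpson's rule on the same nodes.)

-0.9427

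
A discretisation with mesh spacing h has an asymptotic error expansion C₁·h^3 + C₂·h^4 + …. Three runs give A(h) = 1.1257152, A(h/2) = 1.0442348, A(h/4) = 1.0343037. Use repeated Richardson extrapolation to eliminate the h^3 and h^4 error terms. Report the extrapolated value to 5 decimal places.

First eliminate the h^3 term (factor 2^3 = 8):
  B₁ = (8·1.0442348 − 1.1257152)/7 = 1.0325947
  B₂ = (8·1.0343037 − 1.0442348)/7 = 1.0328850
Then eliminate the h^4 term (factor 2^4 = 16):
  (16·1.0328850 − 1.0325947)/15 = 1.0329044

1.03290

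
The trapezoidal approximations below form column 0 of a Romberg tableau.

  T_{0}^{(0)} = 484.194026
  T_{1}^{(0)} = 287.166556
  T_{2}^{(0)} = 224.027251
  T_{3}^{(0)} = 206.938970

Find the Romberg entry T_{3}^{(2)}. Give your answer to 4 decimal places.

T_{2}^{(1)} = (4·224.027251 − 287.166556) / 3 = 202.980816
T_{3}^{(1)} = 206.938970 + (206.938970 − 224.027251)/3 = 201.242876
T_{3}^{(2)} = 201.242876 + (201.242876 − 202.980816)/15 = 201.127013

201.1270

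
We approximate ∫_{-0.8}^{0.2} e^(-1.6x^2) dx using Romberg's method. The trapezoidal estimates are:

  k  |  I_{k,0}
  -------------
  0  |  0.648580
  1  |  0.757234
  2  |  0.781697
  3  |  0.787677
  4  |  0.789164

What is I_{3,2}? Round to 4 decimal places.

0.7897

Richardson extrapolation on the trapezoidal column (denominator 4−1=3):
I_{2,1} = (4·0.781697 − 0.757234) / 3 = 0.789851
I_{3,1} = (4·0.787677 − 0.781697) / 3 = 0.789670
I_{3,2} = (16·0.789670 − 0.789851) / 15 = 0.789658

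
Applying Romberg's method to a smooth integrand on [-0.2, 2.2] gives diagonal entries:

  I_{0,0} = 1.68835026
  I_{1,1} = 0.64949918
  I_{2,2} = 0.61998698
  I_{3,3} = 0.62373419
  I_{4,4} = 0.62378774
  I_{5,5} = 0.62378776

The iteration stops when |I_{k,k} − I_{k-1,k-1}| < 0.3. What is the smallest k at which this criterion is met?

k = 2

|I_{1,1} − I_{0,0}| = 1.03885108 ≥ 0.3
|I_{2,2} − I_{1,1}| = 0.02951220 < 0.3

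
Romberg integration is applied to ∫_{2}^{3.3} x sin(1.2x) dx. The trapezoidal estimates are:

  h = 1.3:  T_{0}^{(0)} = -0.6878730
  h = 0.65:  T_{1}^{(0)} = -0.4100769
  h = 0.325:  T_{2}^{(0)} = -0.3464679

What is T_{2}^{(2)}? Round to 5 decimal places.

Richardson extrapolation on the trapezoidal column (denominator 4−1=3):
T_{1}^{(1)} = -0.4100769 + (-0.4100769 − (-0.6878730))/3 = -0.3174782
T_{2}^{(1)} = -0.3464679 + (-0.3464679 − (-0.4100769))/3 = -0.3252649
T_{2}^{(2)} = -0.3252649 + (-0.3252649 − (-0.3174782))/15 = -0.3257840

-0.32578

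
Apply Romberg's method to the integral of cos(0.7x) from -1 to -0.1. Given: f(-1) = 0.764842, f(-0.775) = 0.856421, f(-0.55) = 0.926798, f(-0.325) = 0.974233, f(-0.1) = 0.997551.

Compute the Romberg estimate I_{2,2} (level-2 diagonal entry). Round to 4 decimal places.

I_{0,0} (trapezoid, 1 panel, h=0.9000): 0.793077
I_{1,0} (trapezoid, 2 panels, h=0.4500): 0.813598
I_{2,0} (trapezoid, 4 panels, h=0.2250): 0.818696
I_{1,1} = 0.813598 + (0.813598 − 0.793077)/3 = 0.820438
I_{2,1} = 0.818696 + (0.818696 − 0.813598)/3 = 0.820395
I_{2,2} = 0.820395 + (0.820395 − 0.820438)/15 = 0.820392

0.8204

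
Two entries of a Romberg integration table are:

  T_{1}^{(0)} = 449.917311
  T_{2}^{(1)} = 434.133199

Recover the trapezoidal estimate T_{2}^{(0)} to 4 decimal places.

From T_{2}^{(1)} = (4·T_{2}^{(0)} − T_{1}^{(0)})/3, solve for T_{2}^{(0)}:
4·T_{2}^{(0)} = 3·434.133199 + 449.917311 = 1752.316908
T_{2}^{(0)} = 438.079227

438.0792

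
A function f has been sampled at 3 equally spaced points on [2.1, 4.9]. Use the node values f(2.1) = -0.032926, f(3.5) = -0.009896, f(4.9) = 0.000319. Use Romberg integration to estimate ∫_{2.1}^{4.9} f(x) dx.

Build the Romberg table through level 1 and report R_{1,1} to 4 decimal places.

-0.0337

R_{0,0} (trapezoid, 1 panel, h=2.8000): -0.045650
R_{1,0} (trapezoid, 2 panels, h=1.4000): -0.036679
R_{1,1} = -0.036679 + (-0.036679 − (-0.045650))/3 = -0.033689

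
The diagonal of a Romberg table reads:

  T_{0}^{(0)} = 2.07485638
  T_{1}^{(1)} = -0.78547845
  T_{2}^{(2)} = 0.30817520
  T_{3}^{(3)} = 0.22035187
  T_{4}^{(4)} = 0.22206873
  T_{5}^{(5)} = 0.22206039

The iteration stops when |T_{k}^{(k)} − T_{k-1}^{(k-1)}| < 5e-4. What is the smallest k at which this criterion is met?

k = 5

|T_{1}^{(1)} − T_{0}^{(0)}| = 2.86033483 ≥ 5e-4
|T_{2}^{(2)} − T_{1}^{(1)}| = 1.09365365 ≥ 5e-4
|T_{3}^{(3)} − T_{2}^{(2)}| = 0.08782333 ≥ 5e-4
|T_{4}^{(4)} − T_{3}^{(3)}| = 0.00171686 ≥ 5e-4
|T_{5}^{(5)} − T_{4}^{(4)}| = 0.00000834 < 5e-4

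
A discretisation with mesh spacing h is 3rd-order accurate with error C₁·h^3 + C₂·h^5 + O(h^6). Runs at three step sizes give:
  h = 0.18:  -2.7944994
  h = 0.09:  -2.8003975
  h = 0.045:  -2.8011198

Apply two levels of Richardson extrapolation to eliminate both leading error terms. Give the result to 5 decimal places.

First eliminate the h^3 term (factor 2^3 = 8):
  B₁ = (8·(-2.8003975) − (-2.7944994))/7 = -2.8012401
  B₂ = (8·(-2.8011198) − (-2.8003975))/7 = -2.8012230
Then eliminate the h^5 term (factor 2^5 = 32):
  (32·(-2.8012230) − (-2.8012401))/31 = -2.8012224

-2.80122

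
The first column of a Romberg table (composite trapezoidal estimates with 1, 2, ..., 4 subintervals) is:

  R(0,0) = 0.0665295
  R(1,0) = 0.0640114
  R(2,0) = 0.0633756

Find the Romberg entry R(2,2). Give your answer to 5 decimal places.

R(1,1) = 0.0640114 + (0.0640114 − 0.0665295)/3 = 0.0631720
R(2,1) = 0.0633756 + (0.0633756 − 0.0640114)/3 = 0.0631637
R(2,2) = 0.0631637 + (0.0631637 − 0.0631720)/15 = 0.0631631
(Column j=1 coincides with Simpson's rule on the same nodes.)

0.06316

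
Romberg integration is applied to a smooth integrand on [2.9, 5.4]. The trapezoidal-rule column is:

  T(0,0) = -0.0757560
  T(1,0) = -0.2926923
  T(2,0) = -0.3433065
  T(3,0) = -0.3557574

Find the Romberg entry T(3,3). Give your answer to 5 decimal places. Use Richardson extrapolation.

T(1,1) = -0.2926923 + (-0.2926923 − (-0.0757560))/3 = -0.3650044
T(2,1) = -0.3433065 + (-0.3433065 − (-0.2926923))/3 = -0.3601779
T(3,1) = -0.3557574 + (-0.3557574 − (-0.3433065))/3 = -0.3599077
T(2,2) = -0.3601779 + (-0.3601779 − (-0.3650044))/15 = -0.3598561
T(3,2) = (16·(-0.3599077) − (-0.3601779)) / 15 = -0.3598897
T(3,3) = (64·(-0.3598897) − (-0.3598561)) / 63 = -0.3598902

-0.35989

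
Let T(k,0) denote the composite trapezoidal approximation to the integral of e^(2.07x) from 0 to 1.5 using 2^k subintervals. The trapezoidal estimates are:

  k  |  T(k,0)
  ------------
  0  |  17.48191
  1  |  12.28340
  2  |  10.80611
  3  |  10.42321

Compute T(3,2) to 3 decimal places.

Richardson extrapolation on the trapezoidal column (denominator 4−1=3):
T(2,1) = (4·10.80611 − 12.28340) / 3 = 10.31368
T(3,1) = 10.42321 + (10.42321 − 10.80611)/3 = 10.29558
T(3,2) = (16·10.29558 − 10.31368) / 15 = 10.29437

10.294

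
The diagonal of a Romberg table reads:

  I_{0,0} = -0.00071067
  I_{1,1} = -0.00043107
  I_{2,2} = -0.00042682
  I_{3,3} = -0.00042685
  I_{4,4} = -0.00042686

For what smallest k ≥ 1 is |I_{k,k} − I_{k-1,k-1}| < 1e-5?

k = 2

|I_{1,1} − I_{0,0}| = 0.00027960 ≥ 1e-5
|I_{2,2} − I_{1,1}| = 0.00000425 < 1e-5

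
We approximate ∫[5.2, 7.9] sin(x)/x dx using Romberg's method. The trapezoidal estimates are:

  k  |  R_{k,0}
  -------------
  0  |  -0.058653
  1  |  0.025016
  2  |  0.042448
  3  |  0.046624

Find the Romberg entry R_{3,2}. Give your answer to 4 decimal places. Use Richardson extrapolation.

0.0480

Richardson extrapolation on the trapezoidal column (denominator 4−1=3):
R_{2,1} = (4·0.042448 − 0.025016) / 3 = 0.048259
R_{3,1} = (4·0.046624 − 0.042448) / 3 = 0.048016
R_{3,2} = 0.048016 + (0.048016 − 0.048259)/15 = 0.048000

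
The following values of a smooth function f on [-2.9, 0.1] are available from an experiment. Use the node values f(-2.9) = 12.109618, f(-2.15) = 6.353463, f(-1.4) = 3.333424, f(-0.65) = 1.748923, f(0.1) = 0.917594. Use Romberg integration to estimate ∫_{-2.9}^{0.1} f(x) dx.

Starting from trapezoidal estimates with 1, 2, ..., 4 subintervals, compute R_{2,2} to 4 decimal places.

13.0156

R_{0,0} (trapezoid, 1 panel, h=3.0000): 19.540818
R_{1,0} (trapezoid, 2 panels, h=1.5000): 14.770545
R_{2,0} (trapezoid, 4 panels, h=0.7500): 13.462062
R_{1,1} = 14.770545 + (14.770545 − 19.540818)/3 = 13.180454
R_{2,1} = 13.462062 + (13.462062 − 14.770545)/3 = 13.025901
R_{2,2} = 13.025901 + (13.025901 − 13.180454)/15 = 13.015597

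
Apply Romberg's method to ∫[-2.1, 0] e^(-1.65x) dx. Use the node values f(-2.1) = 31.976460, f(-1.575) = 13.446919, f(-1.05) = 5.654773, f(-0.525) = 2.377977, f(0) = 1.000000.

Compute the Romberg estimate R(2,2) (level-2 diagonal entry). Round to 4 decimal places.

R(0,0) (trapezoid, 1 panel, h=2.1000): 34.625283
R(1,0) (trapezoid, 2 panels, h=1.0500): 23.250153
R(2,0) (trapezoid, 4 panels, h=0.5250): 19.933147
R(1,1) = 23.250153 + (23.250153 − 34.625283)/3 = 19.458443
R(2,1) = 19.933147 + (19.933147 − 23.250153)/3 = 18.827478
R(2,2) = 18.827478 + (18.827478 − 19.458443)/15 = 18.785414

18.7854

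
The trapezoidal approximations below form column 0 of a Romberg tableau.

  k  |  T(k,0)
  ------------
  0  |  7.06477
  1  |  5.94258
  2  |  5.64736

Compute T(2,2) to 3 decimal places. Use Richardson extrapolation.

T(1,1) = (4·5.94258 − 7.06477) / 3 = 5.56852
T(2,1) = 5.64736 + (5.64736 − 5.94258)/3 = 5.54895
T(2,2) = (16·5.54895 − 5.56852) / 15 = 5.54765

5.548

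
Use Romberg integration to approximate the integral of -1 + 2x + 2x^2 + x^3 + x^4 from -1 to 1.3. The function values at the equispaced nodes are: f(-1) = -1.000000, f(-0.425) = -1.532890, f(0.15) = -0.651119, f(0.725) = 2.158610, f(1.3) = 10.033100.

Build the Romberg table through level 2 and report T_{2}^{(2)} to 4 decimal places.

1.9279

T_{0}^{(0)} (trapezoid, 1 panel, h=2.3000): 10.388065
T_{1}^{(0)} (trapezoid, 2 panels, h=1.1500): 4.445246
T_{2}^{(0)} (trapezoid, 4 panels, h=0.5750): 2.582412
T_{1}^{(1)} = 4.445246 + (4.445246 − 10.388065)/3 = 2.464306
T_{2}^{(1)} = 2.582412 + (2.582412 − 4.445246)/3 = 1.961467
T_{2}^{(2)} = 1.961467 + (1.961467 − 2.464306)/15 = 1.927944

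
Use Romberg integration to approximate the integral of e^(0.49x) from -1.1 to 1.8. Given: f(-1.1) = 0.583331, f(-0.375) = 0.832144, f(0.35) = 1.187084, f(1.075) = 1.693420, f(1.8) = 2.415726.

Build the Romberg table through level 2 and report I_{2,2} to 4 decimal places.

3.7396

I_{0,0} (trapezoid, 1 panel, h=2.9000): 4.348633
I_{1,0} (trapezoid, 2 panels, h=1.4500): 3.895588
I_{2,0} (trapezoid, 4 panels, h=0.7250): 3.778828
I_{1,1} = 3.895588 + (3.895588 − 4.348633)/3 = 3.744573
I_{2,1} = 3.778828 + (3.778828 − 3.895588)/3 = 3.739908
I_{2,2} = 3.739908 + (3.739908 − 3.744573)/15 = 3.739597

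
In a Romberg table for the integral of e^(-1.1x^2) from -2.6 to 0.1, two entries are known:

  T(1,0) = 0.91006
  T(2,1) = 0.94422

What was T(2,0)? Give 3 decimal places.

From T(2,1) = (4·T(2,0) − T(1,0))/3, solve for T(2,0):
4·T(2,0) = 3·0.94422 + 0.91006 = 3.74272
T(2,0) = 0.93568

0.936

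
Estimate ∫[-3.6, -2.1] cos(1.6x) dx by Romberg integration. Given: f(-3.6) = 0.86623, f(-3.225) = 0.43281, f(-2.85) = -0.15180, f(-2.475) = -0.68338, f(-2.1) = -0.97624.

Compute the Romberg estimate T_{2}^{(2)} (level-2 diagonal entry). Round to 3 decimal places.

T_{0}^{(0)} (trapezoid, 1 panel, h=1.5000): -0.08251
T_{1}^{(0)} (trapezoid, 2 panels, h=0.7500): -0.15510
T_{2}^{(0)} (trapezoid, 4 panels, h=0.3750): -0.17152
T_{1}^{(1)} = -0.15510 + (-0.15510 − (-0.08251))/3 = -0.17930
T_{2}^{(1)} = -0.17152 + (-0.17152 − (-0.15510))/3 = -0.17699
T_{2}^{(2)} = -0.17699 + (-0.17699 − (-0.17930))/15 = -0.17684

-0.177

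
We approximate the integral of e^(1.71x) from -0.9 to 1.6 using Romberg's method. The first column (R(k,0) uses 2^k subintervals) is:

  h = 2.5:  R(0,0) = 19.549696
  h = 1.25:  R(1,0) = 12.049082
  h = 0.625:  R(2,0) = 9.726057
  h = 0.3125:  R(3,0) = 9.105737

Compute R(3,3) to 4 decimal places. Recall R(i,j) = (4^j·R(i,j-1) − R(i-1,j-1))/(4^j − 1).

8.8952

Richardson extrapolation on the trapezoidal column (denominator 4−1=3):
R(1,1) = 12.049082 + (12.049082 − 19.549696)/3 = 9.548877
R(2,1) = 9.726057 + (9.726057 − 12.049082)/3 = 8.951715
R(3,1) = 9.105737 + (9.105737 − 9.726057)/3 = 8.898964
R(2,2) = (16·8.951715 − 9.548877) / 15 = 8.911904
R(3,2) = (16·8.898964 − 8.951715) / 15 = 8.895447
R(3,3) = (64·8.895447 − 8.911904) / 63 = 8.895186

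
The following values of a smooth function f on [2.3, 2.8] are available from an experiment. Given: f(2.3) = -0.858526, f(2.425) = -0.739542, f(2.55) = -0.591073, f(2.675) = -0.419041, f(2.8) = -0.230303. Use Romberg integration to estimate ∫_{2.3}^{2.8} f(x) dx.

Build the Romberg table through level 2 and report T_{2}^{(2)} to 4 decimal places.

T_{0}^{(0)} (trapezoid, 1 panel, h=0.5000): -0.272207
T_{1}^{(0)} (trapezoid, 2 panels, h=0.2500): -0.283872
T_{2}^{(0)} (trapezoid, 4 panels, h=0.1250): -0.286759
T_{1}^{(1)} = -0.283872 + (-0.283872 − (-0.272207))/3 = -0.287760
T_{2}^{(1)} = -0.286759 + (-0.286759 − (-0.283872))/3 = -0.287721
T_{2}^{(2)} = -0.287721 + (-0.287721 − (-0.287760))/15 = -0.287718

-0.2877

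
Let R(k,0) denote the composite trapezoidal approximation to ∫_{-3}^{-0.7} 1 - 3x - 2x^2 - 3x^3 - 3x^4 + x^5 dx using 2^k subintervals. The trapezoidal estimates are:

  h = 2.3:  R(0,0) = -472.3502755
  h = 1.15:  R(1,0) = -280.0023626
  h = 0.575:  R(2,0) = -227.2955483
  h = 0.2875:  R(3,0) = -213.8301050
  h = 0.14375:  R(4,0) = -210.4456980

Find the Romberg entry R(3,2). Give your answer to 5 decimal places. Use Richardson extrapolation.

R(2,1) = -227.2955483 + (-227.2955483 − (-280.0023626))/3 = -209.7266102
R(3,1) = -213.8301050 + (-213.8301050 − (-227.2955483))/3 = -209.3416239
R(3,2) = (16·(-209.3416239) − (-209.7266102)) / 15 = -209.3159581

-209.31596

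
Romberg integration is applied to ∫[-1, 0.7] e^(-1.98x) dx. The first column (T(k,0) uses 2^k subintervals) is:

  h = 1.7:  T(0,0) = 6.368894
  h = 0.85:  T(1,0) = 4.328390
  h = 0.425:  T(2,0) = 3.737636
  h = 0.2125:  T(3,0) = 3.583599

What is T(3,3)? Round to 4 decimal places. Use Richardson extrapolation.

3.5317

Richardson extrapolation on the trapezoidal column (denominator 4−1=3):
T(1,1) = 4.328390 + (4.328390 − 6.368894)/3 = 3.648222
T(2,1) = 3.737636 + (3.737636 − 4.328390)/3 = 3.540718
T(3,1) = 3.583599 + (3.583599 − 3.737636)/3 = 3.532253
T(2,2) = (16·3.540718 − 3.648222) / 15 = 3.533551
T(3,2) = 3.532253 + (3.532253 − 3.540718)/15 = 3.531689
T(3,3) = 3.531689 + (3.531689 − 3.533551)/63 = 3.531659
(Column j=1 coincides with Simpson's rule on the same nodes.)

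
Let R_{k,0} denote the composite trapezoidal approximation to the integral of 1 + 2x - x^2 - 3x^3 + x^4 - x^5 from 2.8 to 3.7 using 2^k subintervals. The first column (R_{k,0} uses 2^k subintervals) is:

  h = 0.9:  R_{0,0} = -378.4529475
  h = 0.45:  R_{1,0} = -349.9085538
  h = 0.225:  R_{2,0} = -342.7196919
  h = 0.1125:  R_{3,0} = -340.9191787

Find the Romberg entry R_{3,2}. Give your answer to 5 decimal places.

-340.31871

Richardson extrapolation on the trapezoidal column (denominator 4−1=3):
R_{2,1} = -342.7196919 + (-342.7196919 − (-349.9085538))/3 = -340.3234046
R_{3,1} = -340.9191787 + (-340.9191787 − (-342.7196919))/3 = -340.3190076
R_{3,2} = (16·(-340.3190076) − (-340.3234046)) / 15 = -340.3187145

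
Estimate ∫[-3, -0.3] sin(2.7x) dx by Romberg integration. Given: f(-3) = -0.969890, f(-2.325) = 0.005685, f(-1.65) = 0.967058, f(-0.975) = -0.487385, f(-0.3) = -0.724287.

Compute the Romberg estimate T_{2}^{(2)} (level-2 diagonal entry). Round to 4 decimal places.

T_{0}^{(0)} (trapezoid, 1 panel, h=2.7000): -2.287139
T_{1}^{(0)} (trapezoid, 2 panels, h=1.3500): 0.161959
T_{2}^{(0)} (trapezoid, 4 panels, h=0.6750): -0.244168
T_{1}^{(1)} = 0.161959 + (0.161959 − (-2.287139))/3 = 0.978325
T_{2}^{(1)} = -0.244168 + (-0.244168 − 0.161959)/3 = -0.379544
T_{2}^{(2)} = -0.379544 + (-0.379544 − 0.978325)/15 = -0.470069

-0.4701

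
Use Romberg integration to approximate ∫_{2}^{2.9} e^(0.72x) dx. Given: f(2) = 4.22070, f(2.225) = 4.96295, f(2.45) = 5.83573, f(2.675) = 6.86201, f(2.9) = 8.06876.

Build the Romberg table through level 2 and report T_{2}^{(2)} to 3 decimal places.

T_{0}^{(0)} (trapezoid, 1 panel, h=0.9000): 5.53026
T_{1}^{(0)} (trapezoid, 2 panels, h=0.4500): 5.39121
T_{2}^{(0)} (trapezoid, 4 panels, h=0.2250): 5.35622
T_{1}^{(1)} = 5.39121 + (5.39121 − 5.53026)/3 = 5.34486
T_{2}^{(1)} = 5.35622 + (5.35622 − 5.39121)/3 = 5.34456
T_{2}^{(2)} = 5.34456 + (5.34456 − 5.34486)/15 = 5.34454

5.345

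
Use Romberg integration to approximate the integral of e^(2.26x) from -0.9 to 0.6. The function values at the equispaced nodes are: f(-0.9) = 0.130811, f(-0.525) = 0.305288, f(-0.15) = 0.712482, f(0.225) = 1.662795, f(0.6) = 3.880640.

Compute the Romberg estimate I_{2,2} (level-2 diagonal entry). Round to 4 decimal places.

I_{0,0} (trapezoid, 1 panel, h=1.5000): 3.008588
I_{1,0} (trapezoid, 2 panels, h=0.7500): 2.038656
I_{2,0} (trapezoid, 4 panels, h=0.3750): 1.757359
I_{1,1} = 2.038656 + (2.038656 − 3.008588)/3 = 1.715345
I_{2,1} = 1.757359 + (1.757359 − 2.038656)/3 = 1.663593
I_{2,2} = 1.663593 + (1.663593 − 1.715345)/15 = 1.660143

1.6601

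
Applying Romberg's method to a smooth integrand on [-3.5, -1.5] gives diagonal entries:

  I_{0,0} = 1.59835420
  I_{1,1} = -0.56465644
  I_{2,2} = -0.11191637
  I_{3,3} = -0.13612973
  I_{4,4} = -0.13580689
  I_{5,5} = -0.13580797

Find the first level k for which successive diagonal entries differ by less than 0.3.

|I_{1,1} − I_{0,0}| = 2.16301064 ≥ 0.3
|I_{2,2} − I_{1,1}| = 0.45274007 ≥ 0.3
|I_{3,3} − I_{2,2}| = 0.02421336 < 0.3

k = 3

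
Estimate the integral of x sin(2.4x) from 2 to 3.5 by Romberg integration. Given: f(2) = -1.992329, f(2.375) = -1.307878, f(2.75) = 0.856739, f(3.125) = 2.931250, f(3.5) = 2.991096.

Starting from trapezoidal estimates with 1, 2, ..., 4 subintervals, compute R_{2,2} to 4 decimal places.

R_{0,0} (trapezoid, 1 panel, h=1.5000): 0.749075
R_{1,0} (trapezoid, 2 panels, h=0.7500): 1.017092
R_{2,0} (trapezoid, 4 panels, h=0.3750): 1.117310
R_{1,1} = 1.017092 + (1.017092 − 0.749075)/3 = 1.106431
R_{2,1} = 1.117310 + (1.117310 − 1.017092)/3 = 1.150716
R_{2,2} = 1.150716 + (1.150716 − 1.106431)/15 = 1.153668

1.1537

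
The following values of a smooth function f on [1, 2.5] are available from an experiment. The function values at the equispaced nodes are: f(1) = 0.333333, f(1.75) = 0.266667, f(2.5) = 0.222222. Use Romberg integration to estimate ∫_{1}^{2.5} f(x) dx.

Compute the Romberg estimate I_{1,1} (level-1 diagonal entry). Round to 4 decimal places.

0.4056

I_{0,0} (trapezoid, 1 panel, h=1.5000): 0.416666
I_{1,0} (trapezoid, 2 panels, h=0.7500): 0.408333
I_{1,1} = 0.408333 + (0.408333 − 0.416666)/3 = 0.405555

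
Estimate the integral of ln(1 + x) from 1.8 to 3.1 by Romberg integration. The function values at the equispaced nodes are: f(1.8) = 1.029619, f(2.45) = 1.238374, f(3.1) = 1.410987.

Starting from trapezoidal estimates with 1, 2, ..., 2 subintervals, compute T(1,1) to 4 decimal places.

1.6021

T(0,0) (trapezoid, 1 panel, h=1.3000): 1.586394
T(1,0) (trapezoid, 2 panels, h=0.6500): 1.598140
T(1,1) = 1.598140 + (1.598140 − 1.586394)/3 = 1.602055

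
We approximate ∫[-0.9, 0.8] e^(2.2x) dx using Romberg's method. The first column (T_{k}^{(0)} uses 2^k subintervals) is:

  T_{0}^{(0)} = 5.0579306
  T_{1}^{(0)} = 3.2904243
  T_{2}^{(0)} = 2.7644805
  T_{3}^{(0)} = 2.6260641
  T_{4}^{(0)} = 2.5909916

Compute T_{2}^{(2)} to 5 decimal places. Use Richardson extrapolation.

2.58169

T_{1}^{(1)} = 3.2904243 + (3.2904243 − 5.0579306)/3 = 2.7012555
T_{2}^{(1)} = 2.7644805 + (2.7644805 − 3.2904243)/3 = 2.5891659
T_{2}^{(2)} = 2.5891659 + (2.5891659 − 2.7012555)/15 = 2.5816933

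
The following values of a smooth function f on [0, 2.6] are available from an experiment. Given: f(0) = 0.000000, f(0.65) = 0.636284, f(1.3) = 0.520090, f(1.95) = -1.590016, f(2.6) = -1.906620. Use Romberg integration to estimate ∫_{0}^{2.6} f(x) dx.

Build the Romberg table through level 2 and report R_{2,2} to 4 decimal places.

-1.0869

R_{0,0} (trapezoid, 1 panel, h=2.6000): -2.478606
R_{1,0} (trapezoid, 2 panels, h=1.3000): -0.563186
R_{2,0} (trapezoid, 4 panels, h=0.6500): -0.901519
R_{1,1} = -0.563186 + (-0.563186 − (-2.478606))/3 = 0.075287
R_{2,1} = -0.901519 + (-0.901519 − (-0.563186))/3 = -1.014297
R_{2,2} = -1.014297 + (-1.014297 − 0.075287)/15 = -1.086936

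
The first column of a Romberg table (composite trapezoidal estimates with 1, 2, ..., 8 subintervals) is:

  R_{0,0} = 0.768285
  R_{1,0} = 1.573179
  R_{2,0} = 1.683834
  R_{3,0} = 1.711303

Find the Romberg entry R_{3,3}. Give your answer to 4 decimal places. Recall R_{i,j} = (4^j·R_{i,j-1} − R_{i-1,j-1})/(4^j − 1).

Richardson extrapolation on the trapezoidal column (denominator 4−1=3):
R_{1,1} = 1.573179 + (1.573179 − 0.768285)/3 = 1.841477
R_{2,1} = (4·1.683834 − 1.573179) / 3 = 1.720719
R_{3,1} = 1.711303 + (1.711303 − 1.683834)/3 = 1.720459
R_{2,2} = (16·1.720719 − 1.841477) / 15 = 1.712668
R_{3,2} = (16·1.720459 − 1.720719) / 15 = 1.720442
R_{3,3} = 1.720442 + (1.720442 − 1.712668)/63 = 1.720565
(Column j=1 coincides with Simpson's rule on the same nodes.)

1.7206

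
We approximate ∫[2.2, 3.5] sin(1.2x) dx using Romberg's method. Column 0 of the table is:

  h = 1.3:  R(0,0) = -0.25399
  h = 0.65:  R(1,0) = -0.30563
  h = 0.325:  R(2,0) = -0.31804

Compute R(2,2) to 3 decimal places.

Richardson extrapolation on the trapezoidal column (denominator 4−1=3):
R(1,1) = (4·(-0.30563) − (-0.25399)) / 3 = -0.32284
R(2,1) = -0.31804 + (-0.31804 − (-0.30563))/3 = -0.32218
R(2,2) = (16·(-0.32218) − (-0.32284)) / 15 = -0.32214

-0.322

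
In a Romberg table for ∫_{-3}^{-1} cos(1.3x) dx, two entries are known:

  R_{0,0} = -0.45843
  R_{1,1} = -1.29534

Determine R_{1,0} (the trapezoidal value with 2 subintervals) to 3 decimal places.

-1.086

From R_{1,1} = (4·R_{1,0} − R_{0,0})/3, solve for R_{1,0}:
4·R_{1,0} = 3·(-1.29534) + (-0.45843) = -4.34445
R_{1,0} = -1.08611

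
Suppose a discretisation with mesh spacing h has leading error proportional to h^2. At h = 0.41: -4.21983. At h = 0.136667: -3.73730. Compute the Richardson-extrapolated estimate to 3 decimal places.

-3.677

The leading error scales as h^2; refining by a factor of 3 reduces it by 3^2 = 9.
Extrapolated value = (9·A(h/3) − A(h)) / (9 − 1)
= (9·(-3.73730) − (-4.21983)) / 8
= -29.41587 / 8 = -3.67698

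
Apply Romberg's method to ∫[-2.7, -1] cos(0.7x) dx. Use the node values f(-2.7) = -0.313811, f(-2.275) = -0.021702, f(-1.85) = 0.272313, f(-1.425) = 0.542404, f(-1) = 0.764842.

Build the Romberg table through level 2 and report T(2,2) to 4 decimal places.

T(0,0) (trapezoid, 1 panel, h=1.7000): 0.383376
T(1,0) (trapezoid, 2 panels, h=0.8500): 0.423154
T(2,0) (trapezoid, 4 panels, h=0.4250): 0.432875
T(1,1) = 0.423154 + (0.423154 − 0.383376)/3 = 0.436413
T(2,1) = 0.432875 + (0.432875 − 0.423154)/3 = 0.436115
T(2,2) = 0.436115 + (0.436115 − 0.436413)/15 = 0.436095

0.4361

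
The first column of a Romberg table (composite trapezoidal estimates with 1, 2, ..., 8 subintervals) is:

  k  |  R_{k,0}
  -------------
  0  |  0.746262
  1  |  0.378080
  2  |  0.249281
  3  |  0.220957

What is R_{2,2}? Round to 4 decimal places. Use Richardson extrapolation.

Richardson extrapolation on the trapezoidal column (denominator 4−1=3):
R_{1,1} = 0.378080 + (0.378080 − 0.746262)/3 = 0.255353
R_{2,1} = 0.249281 + (0.249281 − 0.378080)/3 = 0.206348
R_{2,2} = (16·0.206348 − 0.255353) / 15 = 0.203081
(Column j=1 coincides with Simpson's rule on the same nodes.)

0.2031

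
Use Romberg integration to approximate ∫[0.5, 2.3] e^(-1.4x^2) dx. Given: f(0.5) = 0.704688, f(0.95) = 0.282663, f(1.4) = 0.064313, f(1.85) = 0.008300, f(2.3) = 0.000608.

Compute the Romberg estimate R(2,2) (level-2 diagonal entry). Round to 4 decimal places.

0.3004

R(0,0) (trapezoid, 1 panel, h=1.8000): 0.634766
R(1,0) (trapezoid, 2 panels, h=0.9000): 0.375265
R(2,0) (trapezoid, 4 panels, h=0.4500): 0.318566
R(1,1) = 0.375265 + (0.375265 − 0.634766)/3 = 0.288765
R(2,1) = 0.318566 + (0.318566 − 0.375265)/3 = 0.299666
R(2,2) = 0.299666 + (0.299666 − 0.288765)/15 = 0.300393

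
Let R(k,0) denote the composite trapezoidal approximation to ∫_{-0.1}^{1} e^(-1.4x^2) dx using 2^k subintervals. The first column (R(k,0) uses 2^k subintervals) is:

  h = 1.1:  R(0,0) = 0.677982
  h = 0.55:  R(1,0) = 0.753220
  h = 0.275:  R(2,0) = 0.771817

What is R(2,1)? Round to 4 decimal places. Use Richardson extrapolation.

0.7780

R(2,1) = 0.771817 + (0.771817 − 0.753220)/3 = 0.778016
(Column j=1 coincides with Simpson's rule on the same nodes.)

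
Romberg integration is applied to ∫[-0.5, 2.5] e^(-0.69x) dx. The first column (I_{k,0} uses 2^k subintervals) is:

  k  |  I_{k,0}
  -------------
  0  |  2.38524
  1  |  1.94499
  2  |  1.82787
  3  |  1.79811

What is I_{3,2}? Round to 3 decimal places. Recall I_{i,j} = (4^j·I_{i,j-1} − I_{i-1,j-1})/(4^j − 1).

1.788

Richardson extrapolation on the trapezoidal column (denominator 4−1=3):
I_{2,1} = 1.82787 + (1.82787 − 1.94499)/3 = 1.78883
I_{3,1} = (4·1.79811 − 1.82787) / 3 = 1.78819
I_{3,2} = (16·1.78819 − 1.78883) / 15 = 1.78815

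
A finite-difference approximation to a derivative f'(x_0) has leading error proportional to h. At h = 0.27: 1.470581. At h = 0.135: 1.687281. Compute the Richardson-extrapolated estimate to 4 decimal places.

Extrapolated value = (2·A(h/2) − A(h)) / (2 − 1)
= (2·1.687281 − 1.470581) / 1
= 1.903981 / 1 = 1.903981

1.9040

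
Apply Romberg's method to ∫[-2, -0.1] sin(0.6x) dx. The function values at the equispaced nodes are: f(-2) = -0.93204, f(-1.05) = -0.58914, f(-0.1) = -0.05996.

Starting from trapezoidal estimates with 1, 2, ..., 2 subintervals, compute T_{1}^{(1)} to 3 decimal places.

-1.060

T_{0}^{(0)} (trapezoid, 1 panel, h=1.9000): -0.94240
T_{1}^{(0)} (trapezoid, 2 panels, h=0.9500): -1.03088
T_{1}^{(1)} = -1.03088 + (-1.03088 − (-0.94240))/3 = -1.06037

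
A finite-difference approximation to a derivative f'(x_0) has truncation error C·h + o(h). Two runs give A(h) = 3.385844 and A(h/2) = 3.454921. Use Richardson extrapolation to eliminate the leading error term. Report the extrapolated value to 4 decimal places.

3.5240

Extrapolated value = (2·A(h/2) − A(h)) / (2 − 1)
= (2·3.454921 − 3.385844) / 1
= 3.523998 / 1 = 3.523998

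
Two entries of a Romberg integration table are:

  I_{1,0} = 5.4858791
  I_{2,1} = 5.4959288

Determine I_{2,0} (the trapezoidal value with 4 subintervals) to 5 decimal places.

From I_{2,1} = (4·I_{2,0} − I_{1,0})/3, solve for I_{2,0}:
4·I_{2,0} = 3·5.4959288 + 5.4858791 = 21.9736655
I_{2,0} = 5.4934164

5.49342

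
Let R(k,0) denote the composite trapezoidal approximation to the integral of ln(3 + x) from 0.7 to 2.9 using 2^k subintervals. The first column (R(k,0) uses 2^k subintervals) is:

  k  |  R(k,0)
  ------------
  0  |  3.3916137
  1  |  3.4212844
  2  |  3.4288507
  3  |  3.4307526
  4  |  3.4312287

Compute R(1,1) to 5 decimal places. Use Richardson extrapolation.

3.43117

Richardson extrapolation on the trapezoidal column (denominator 4−1=3):
R(1,1) = 3.4212844 + (3.4212844 − 3.3916137)/3 = 3.4311746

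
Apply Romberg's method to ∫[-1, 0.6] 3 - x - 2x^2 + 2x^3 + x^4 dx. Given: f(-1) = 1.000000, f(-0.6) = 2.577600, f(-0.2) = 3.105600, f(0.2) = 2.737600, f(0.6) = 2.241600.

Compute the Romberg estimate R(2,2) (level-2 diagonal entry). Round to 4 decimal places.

4.0897

R(0,0) (trapezoid, 1 panel, h=1.6000): 2.593280
R(1,0) (trapezoid, 2 panels, h=0.8000): 3.781120
R(2,0) (trapezoid, 4 panels, h=0.4000): 4.016640
R(1,1) = 3.781120 + (3.781120 − 2.593280)/3 = 4.177067
R(2,1) = 4.016640 + (4.016640 − 3.781120)/3 = 4.095147
R(2,2) = 4.095147 + (4.095147 − 4.177067)/15 = 4.089686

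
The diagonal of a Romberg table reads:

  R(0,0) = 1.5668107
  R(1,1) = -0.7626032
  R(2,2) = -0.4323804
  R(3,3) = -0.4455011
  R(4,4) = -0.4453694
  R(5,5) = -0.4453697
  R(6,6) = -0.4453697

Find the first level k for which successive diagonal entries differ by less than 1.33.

k = 2

|R(1,1) − R(0,0)| = 2.3294139 ≥ 1.33
|R(2,2) − R(1,1)| = 0.3302228 < 1.33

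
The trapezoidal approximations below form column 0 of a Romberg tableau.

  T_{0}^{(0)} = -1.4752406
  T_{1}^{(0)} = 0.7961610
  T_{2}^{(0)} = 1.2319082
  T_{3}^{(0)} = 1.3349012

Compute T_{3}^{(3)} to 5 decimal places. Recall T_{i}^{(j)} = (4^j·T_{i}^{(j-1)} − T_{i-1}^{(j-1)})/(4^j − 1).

Richardson extrapolation on the trapezoidal column (denominator 4−1=3):
T_{1}^{(1)} = (4·0.7961610 − (-1.4752406)) / 3 = 1.5532949
T_{2}^{(1)} = (4·1.2319082 − 0.7961610) / 3 = 1.3771573
T_{3}^{(1)} = (4·1.3349012 − 1.2319082) / 3 = 1.3692322
T_{2}^{(2)} = 1.3771573 + (1.3771573 − 1.5532949)/15 = 1.3654148
T_{3}^{(2)} = 1.3692322 + (1.3692322 − 1.3771573)/15 = 1.3687039
T_{3}^{(3)} = 1.3687039 + (1.3687039 − 1.3654148)/63 = 1.3687561

1.36876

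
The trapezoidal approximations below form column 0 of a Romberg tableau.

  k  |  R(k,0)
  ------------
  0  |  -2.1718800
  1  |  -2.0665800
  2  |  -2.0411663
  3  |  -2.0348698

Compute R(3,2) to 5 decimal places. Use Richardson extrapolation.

-2.03278

Richardson extrapolation on the trapezoidal column (denominator 4−1=3):
R(2,1) = -2.0411663 + (-2.0411663 − (-2.0665800))/3 = -2.0326951
R(3,1) = (4·(-2.0348698) − (-2.0411663)) / 3 = -2.0327710
R(3,2) = (16·(-2.0327710) − (-2.0326951)) / 15 = -2.0327761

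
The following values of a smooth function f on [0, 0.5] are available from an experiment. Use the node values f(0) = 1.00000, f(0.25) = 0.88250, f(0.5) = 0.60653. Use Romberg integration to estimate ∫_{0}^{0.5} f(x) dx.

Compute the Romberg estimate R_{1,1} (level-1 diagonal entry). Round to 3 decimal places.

0.428

R_{0,0} (trapezoid, 1 panel, h=0.5000): 0.40163
R_{1,0} (trapezoid, 2 panels, h=0.2500): 0.42144
R_{1,1} = 0.42144 + (0.42144 − 0.40163)/3 = 0.42804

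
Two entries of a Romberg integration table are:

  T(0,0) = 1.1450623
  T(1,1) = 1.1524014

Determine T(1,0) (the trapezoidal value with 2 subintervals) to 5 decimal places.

1.15057

From T(1,1) = (4·T(1,0) − T(0,0))/3, solve for T(1,0):
4·T(1,0) = 3·1.1524014 + 1.1450623 = 4.6022665
T(1,0) = 1.1505666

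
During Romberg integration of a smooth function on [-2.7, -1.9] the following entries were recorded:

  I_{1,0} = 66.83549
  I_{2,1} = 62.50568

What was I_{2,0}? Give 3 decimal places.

From I_{2,1} = (4·I_{2,0} − I_{1,0})/3, solve for I_{2,0}:
4·I_{2,0} = 3·62.50568 + 66.83549 = 254.35253
I_{2,0} = 63.58813

63.588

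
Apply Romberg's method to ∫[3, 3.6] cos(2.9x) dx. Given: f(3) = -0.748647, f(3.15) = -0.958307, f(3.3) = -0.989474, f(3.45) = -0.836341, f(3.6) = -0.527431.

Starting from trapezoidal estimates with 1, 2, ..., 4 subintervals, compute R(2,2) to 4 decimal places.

-0.5216

R(0,0) (trapezoid, 1 panel, h=0.6000): -0.382823
R(1,0) (trapezoid, 2 panels, h=0.3000): -0.488254
R(2,0) (trapezoid, 4 panels, h=0.1500): -0.513324
R(1,1) = -0.488254 + (-0.488254 − (-0.382823))/3 = -0.523398
R(2,1) = -0.513324 + (-0.513324 − (-0.488254))/3 = -0.521681
R(2,2) = -0.521681 + (-0.521681 − (-0.523398))/15 = -0.521567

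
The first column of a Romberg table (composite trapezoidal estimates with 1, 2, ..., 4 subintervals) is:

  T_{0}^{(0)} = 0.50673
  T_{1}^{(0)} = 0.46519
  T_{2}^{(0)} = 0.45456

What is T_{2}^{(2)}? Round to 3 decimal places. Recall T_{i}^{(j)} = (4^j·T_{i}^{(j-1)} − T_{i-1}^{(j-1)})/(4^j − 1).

0.451

T_{1}^{(1)} = (4·0.46519 − 0.50673) / 3 = 0.45134
T_{2}^{(1)} = (4·0.45456 − 0.46519) / 3 = 0.45102
T_{2}^{(2)} = 0.45102 + (0.45102 − 0.45134)/15 = 0.45100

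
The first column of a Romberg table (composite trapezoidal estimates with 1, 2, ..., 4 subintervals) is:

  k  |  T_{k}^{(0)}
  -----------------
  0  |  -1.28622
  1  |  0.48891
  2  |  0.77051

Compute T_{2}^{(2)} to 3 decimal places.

T_{1}^{(1)} = 0.48891 + (0.48891 − (-1.28622))/3 = 1.08062
T_{2}^{(1)} = (4·0.77051 − 0.48891) / 3 = 0.86438
T_{2}^{(2)} = (16·0.86438 − 1.08062) / 15 = 0.84996

0.850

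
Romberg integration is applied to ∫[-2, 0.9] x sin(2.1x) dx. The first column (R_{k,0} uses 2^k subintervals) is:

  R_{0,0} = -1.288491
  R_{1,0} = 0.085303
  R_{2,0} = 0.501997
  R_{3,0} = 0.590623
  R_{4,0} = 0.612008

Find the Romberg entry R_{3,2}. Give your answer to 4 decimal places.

R_{2,1} = 0.501997 + (0.501997 − 0.085303)/3 = 0.640895
R_{3,1} = (4·0.590623 − 0.501997) / 3 = 0.620165
R_{3,2} = 0.620165 + (0.620165 − 0.640895)/15 = 0.618783

0.6188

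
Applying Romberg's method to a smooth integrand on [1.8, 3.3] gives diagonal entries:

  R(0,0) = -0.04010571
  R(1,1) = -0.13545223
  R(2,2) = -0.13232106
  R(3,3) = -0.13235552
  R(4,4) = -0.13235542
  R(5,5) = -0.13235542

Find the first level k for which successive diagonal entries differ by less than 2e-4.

|R(1,1) − R(0,0)| = 0.09534652 ≥ 2e-4
|R(2,2) − R(1,1)| = 0.00313117 ≥ 2e-4
|R(3,3) − R(2,2)| = 0.00003446 < 2e-4

k = 3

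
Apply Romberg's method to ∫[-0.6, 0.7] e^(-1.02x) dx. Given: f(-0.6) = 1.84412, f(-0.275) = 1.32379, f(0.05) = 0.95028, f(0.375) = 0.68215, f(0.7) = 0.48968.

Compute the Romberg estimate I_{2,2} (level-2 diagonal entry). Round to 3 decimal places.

I_{0,0} (trapezoid, 1 panel, h=1.3000): 1.51697
I_{1,0} (trapezoid, 2 panels, h=0.6500): 1.37617
I_{2,0} (trapezoid, 4 panels, h=0.3250): 1.34001
I_{1,1} = 1.37617 + (1.37617 − 1.51697)/3 = 1.32924
I_{2,1} = 1.34001 + (1.34001 − 1.37617)/3 = 1.32796
I_{2,2} = 1.32796 + (1.32796 − 1.32924)/15 = 1.32787

1.328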